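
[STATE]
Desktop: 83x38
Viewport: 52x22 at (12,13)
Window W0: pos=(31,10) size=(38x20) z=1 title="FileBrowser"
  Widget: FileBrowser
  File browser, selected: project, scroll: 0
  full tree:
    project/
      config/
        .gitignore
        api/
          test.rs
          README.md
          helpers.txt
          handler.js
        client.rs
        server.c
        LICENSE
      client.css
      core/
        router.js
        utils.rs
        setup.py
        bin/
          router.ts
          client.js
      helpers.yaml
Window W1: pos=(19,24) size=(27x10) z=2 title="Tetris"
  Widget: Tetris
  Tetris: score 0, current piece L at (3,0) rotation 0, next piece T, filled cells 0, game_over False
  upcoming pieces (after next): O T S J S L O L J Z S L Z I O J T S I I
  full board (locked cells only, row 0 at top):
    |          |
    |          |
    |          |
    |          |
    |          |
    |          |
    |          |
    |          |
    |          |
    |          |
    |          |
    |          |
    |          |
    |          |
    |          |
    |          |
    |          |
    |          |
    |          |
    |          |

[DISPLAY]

                   ┃> [-] project/                  
                   ┃    [+] config/                 
                   ┃    client.css                  
                   ┃    [+] core/                   
                   ┃    helpers.yaml                
                   ┃                                
                   ┃                                
                   ┃                                
                   ┃                                
                   ┃                                
                   ┃                                
       ┏━━━━━━━━━━━━━━━━━━━━━━━━━┓                  
       ┃ Tetris                  ┃                  
       ┠─────────────────────────┨                  
       ┃          │Next:         ┃                  
       ┃          │ ▒            ┃                  
       ┃          │▒▒▒           ┃━━━━━━━━━━━━━━━━━━
       ┃          │              ┃                  
       ┃          │              ┃                  
       ┃          │              ┃                  
       ┗━━━━━━━━━━━━━━━━━━━━━━━━━┛                  
                                                    


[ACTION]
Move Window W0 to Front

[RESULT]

                   ┃> [-] project/                  
                   ┃    [+] config/                 
                   ┃    client.css                  
                   ┃    [+] core/                   
                   ┃    helpers.yaml                
                   ┃                                
                   ┃                                
                   ┃                                
                   ┃                                
                   ┃                                
                   ┃                                
       ┏━━━━━━━━━━━┃                                
       ┃ Tetris    ┃                                
       ┠───────────┃                                
       ┃          │┃                                
       ┃          │┃                                
       ┃          │┗━━━━━━━━━━━━━━━━━━━━━━━━━━━━━━━━
       ┃          │              ┃                  
       ┃          │              ┃                  
       ┃          │              ┃                  
       ┗━━━━━━━━━━━━━━━━━━━━━━━━━┛                  
                                                    


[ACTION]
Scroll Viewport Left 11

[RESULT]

                              ┃> [-] project/       
                              ┃    [+] config/      
                              ┃    client.css       
                              ┃    [+] core/        
                              ┃    helpers.yaml     
                              ┃                     
                              ┃                     
                              ┃                     
                              ┃                     
                              ┃                     
                              ┃                     
                  ┏━━━━━━━━━━━┃                     
                  ┃ Tetris    ┃                     
                  ┠───────────┃                     
                  ┃          │┃                     
                  ┃          │┃                     
                  ┃          │┗━━━━━━━━━━━━━━━━━━━━━
                  ┃          │              ┃       
                  ┃          │              ┃       
                  ┃          │              ┃       
                  ┗━━━━━━━━━━━━━━━━━━━━━━━━━┛       
                                                    


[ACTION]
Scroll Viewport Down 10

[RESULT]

                              ┃    [+] core/        
                              ┃    helpers.yaml     
                              ┃                     
                              ┃                     
                              ┃                     
                              ┃                     
                              ┃                     
                              ┃                     
                  ┏━━━━━━━━━━━┃                     
                  ┃ Tetris    ┃                     
                  ┠───────────┃                     
                  ┃          │┃                     
                  ┃          │┃                     
                  ┃          │┗━━━━━━━━━━━━━━━━━━━━━
                  ┃          │              ┃       
                  ┃          │              ┃       
                  ┃          │              ┃       
                  ┗━━━━━━━━━━━━━━━━━━━━━━━━━┛       
                                                    
                                                    
                                                    
                                                    


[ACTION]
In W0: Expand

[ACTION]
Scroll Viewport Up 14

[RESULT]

                                                    
                                                    
                                                    
                                                    
                                                    
                                                    
                                                    
                                                    
                              ┏━━━━━━━━━━━━━━━━━━━━━
                              ┃ FileBrowser         
                              ┠─────────────────────
                              ┃> [-] project/       
                              ┃    [+] config/      
                              ┃    client.css       
                              ┃    [+] core/        
                              ┃    helpers.yaml     
                              ┃                     
                              ┃                     
                              ┃                     
                              ┃                     
                              ┃                     
                              ┃                     


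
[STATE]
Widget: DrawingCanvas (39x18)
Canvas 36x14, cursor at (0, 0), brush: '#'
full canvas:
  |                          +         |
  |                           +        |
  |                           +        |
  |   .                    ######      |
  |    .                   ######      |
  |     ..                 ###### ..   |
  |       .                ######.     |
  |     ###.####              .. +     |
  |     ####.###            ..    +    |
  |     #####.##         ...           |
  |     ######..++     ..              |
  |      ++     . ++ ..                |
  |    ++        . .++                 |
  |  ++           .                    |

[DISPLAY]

+                         +            
                           +           
                           +           
   .                    ######         
    .                   ######         
     ..                 ###### ..      
       .                ######.        
     ###.####              .. +        
     ####.###            ..    +       
     #####.##         ...              
     ######..++     ..                 
      ++     . ++ ..                   
    ++        . .++                    
  ++           .                       
                                       
                                       
                                       
                                       


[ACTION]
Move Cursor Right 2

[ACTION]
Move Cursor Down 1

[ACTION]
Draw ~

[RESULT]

                          +            
  ~                        +           
                           +           
   .                    ######         
    .                   ######         
     ..                 ###### ..      
       .                ######.        
     ###.####              .. +        
     ####.###            ..    +       
     #####.##         ...              
     ######..++     ..                 
      ++     . ++ ..                   
    ++        . .++                    
  ++           .                       
                                       
                                       
                                       
                                       


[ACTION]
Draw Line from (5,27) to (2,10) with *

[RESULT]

                          +            
  ~                        +           
          ***              +           
   .         ******     ######         
    .              ******#####         
     ..                 #***## ..      
       .                ######.        
     ###.####              .. +        
     ####.###            ..    +       
     #####.##         ...              
     ######..++     ..                 
      ++     . ++ ..                   
    ++        . .++                    
  ++           .                       
                                       
                                       
                                       
                                       


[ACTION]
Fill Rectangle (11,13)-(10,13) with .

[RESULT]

                          +            
  ~                        +           
          ***              +           
   .         ******     ######         
    .              ******#####         
     ..                 #***## ..      
       .                ######.        
     ###.####              .. +        
     ####.###            ..    +       
     #####.##         ...              
     ######...+     ..                 
      ++     . ++ ..                   
    ++        . .++                    
  ++           .                       
                                       
                                       
                                       
                                       


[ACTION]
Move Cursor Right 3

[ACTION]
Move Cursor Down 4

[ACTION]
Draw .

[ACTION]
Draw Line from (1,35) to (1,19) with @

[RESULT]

                          +            
  ~                @@@@@@@@@@@@@@@@@   
          ***              +           
   .         ******     ######         
    .              ******#####         
     ..                 #***## ..      
       .                ######.        
     ###.####              .. +        
     ####.###            ..    +       
     #####.##         ...              
     ######...+     ..                 
      ++     . ++ ..                   
    ++        . .++                    
  ++           .                       
                                       
                                       
                                       
                                       


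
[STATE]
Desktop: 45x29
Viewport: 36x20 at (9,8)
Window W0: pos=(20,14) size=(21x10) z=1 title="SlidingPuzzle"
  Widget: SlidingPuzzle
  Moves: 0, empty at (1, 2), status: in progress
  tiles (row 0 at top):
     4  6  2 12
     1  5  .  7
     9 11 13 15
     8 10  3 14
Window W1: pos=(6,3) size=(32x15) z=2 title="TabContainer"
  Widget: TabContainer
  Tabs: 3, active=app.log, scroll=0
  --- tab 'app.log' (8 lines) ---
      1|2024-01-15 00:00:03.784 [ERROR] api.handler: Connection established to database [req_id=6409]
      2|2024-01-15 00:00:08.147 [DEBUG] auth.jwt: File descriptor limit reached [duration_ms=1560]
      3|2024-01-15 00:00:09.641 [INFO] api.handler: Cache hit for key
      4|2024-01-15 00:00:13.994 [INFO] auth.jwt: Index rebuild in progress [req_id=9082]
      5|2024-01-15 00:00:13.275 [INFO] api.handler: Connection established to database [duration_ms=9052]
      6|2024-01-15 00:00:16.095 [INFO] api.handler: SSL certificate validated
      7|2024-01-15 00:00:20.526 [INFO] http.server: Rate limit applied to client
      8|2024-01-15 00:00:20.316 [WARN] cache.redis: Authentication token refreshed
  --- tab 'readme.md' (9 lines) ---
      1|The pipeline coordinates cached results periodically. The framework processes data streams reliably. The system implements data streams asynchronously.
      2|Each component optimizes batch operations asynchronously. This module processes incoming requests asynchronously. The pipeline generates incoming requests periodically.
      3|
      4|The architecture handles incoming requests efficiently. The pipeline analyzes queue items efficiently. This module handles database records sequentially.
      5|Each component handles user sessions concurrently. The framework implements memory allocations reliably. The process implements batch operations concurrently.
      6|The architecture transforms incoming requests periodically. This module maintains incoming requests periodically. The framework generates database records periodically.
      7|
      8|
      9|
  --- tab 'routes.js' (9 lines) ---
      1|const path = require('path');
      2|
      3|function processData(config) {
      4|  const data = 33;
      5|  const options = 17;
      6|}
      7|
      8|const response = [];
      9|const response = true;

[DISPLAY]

24-01-15 00:00:03.784 [ERROR┃       
24-01-15 00:00:08.147 [DEBUG┃       
24-01-15 00:00:09.641 [INFO]┃       
24-01-15 00:00:13.994 [INFO]┃       
24-01-15 00:00:13.275 [INFO]┃       
24-01-15 00:00:16.095 [INFO]┃       
24-01-15 00:00:20.526 [INFO]┃━━┓    
24-01-15 00:00:20.316 [WARN]┃  ┃    
                            ┃──┨    
━━━━━━━━━━━━━━━━━━━━━━━━━━━━┛──┃    
           ┃│  4 │  6 │  2 │ 12┃    
           ┃├────┼────┼────┼───┃    
           ┃│  1 │  5 │    │  7┃    
           ┃├────┼────┼────┼───┃    
           ┃│  9 │ 11 │ 13 │ 15┃    
           ┗━━━━━━━━━━━━━━━━━━━┛    
                                    
                                    
                                    
                                    


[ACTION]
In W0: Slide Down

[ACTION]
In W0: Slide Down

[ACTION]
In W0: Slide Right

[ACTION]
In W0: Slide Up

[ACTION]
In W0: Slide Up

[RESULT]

24-01-15 00:00:03.784 [ERROR┃       
24-01-15 00:00:08.147 [DEBUG┃       
24-01-15 00:00:09.641 [INFO]┃       
24-01-15 00:00:13.994 [INFO]┃       
24-01-15 00:00:13.275 [INFO]┃       
24-01-15 00:00:16.095 [INFO]┃       
24-01-15 00:00:20.526 [INFO]┃━━┓    
24-01-15 00:00:20.316 [WARN]┃  ┃    
                            ┃──┨    
━━━━━━━━━━━━━━━━━━━━━━━━━━━━┛──┃    
           ┃│  4 │  5 │  6 │ 12┃    
           ┃├────┼────┼────┼───┃    
           ┃│  1 │ 11 │  2 │  7┃    
           ┃├────┼────┼────┼───┃    
           ┃│  9 │    │ 13 │ 15┃    
           ┗━━━━━━━━━━━━━━━━━━━┛    
                                    
                                    
                                    
                                    


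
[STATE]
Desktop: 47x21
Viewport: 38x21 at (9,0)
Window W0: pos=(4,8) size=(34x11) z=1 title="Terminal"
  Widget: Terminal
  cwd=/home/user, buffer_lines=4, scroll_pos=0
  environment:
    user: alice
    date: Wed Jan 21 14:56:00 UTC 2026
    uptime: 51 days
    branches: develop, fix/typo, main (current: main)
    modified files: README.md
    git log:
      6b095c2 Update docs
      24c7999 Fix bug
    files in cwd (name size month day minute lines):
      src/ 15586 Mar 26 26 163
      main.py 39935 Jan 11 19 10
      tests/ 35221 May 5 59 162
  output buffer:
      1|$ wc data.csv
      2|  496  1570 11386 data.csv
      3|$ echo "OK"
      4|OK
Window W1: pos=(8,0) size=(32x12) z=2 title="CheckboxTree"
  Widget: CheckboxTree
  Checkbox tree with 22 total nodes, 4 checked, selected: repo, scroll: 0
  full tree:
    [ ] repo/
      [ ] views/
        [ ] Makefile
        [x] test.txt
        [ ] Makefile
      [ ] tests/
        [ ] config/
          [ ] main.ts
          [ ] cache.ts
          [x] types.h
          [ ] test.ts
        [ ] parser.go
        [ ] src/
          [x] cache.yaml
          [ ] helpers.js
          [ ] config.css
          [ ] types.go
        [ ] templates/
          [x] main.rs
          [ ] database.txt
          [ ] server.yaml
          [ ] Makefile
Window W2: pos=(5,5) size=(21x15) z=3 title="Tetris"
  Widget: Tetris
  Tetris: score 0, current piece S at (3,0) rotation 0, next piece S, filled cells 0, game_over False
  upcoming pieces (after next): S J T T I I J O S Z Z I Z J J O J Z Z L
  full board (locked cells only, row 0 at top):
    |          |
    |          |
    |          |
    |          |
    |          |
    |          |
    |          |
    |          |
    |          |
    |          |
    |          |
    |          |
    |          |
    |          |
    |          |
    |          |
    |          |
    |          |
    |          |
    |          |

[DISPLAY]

━━━━━━━━━━━━━━━━━━━━━━━━━━━━━━┓       
 CheckboxTree                 ┃       
──────────────────────────────┨       
>[-] repo/                    ┃       
   [-] views/                 ┃       
━━━━━━━━━━━━━━━━┓             ┃       
tris            ┃             ┃       
────────────────┨             ┃       
       │Next:   ┃             ┃       
       │ ░░     ┃             ┃       
       │░░      ┃s            ┃       
       │        ┃━━━━━━━━━━━━━┛       
       │        ┃a.csv      ┃         
       │        ┃           ┃         
       │Score:  ┃           ┃         
       │0       ┃           ┃         
       │        ┃           ┃         
       │        ┃           ┃         
       │        ┃━━━━━━━━━━━┛         
━━━━━━━━━━━━━━━━┛                     
                                      


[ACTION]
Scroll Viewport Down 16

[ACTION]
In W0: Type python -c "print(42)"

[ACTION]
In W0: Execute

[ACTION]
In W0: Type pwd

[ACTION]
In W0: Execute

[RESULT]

━━━━━━━━━━━━━━━━━━━━━━━━━━━━━━┓       
 CheckboxTree                 ┃       
──────────────────────────────┨       
>[-] repo/                    ┃       
   [-] views/                 ┃       
━━━━━━━━━━━━━━━━┓             ┃       
tris            ┃             ┃       
────────────────┨             ┃       
       │Next:   ┃             ┃       
       │ ░░     ┃             ┃       
       │░░      ┃s            ┃       
       │        ┃━━━━━━━━━━━━━┛       
       │        ┃           ┃         
       │        ┃)"         ┃         
       │Score:  ┃           ┃         
       │0       ┃           ┃         
       │        ┃           ┃         
       │        ┃           ┃         
       │        ┃━━━━━━━━━━━┛         
━━━━━━━━━━━━━━━━┛                     
                                      


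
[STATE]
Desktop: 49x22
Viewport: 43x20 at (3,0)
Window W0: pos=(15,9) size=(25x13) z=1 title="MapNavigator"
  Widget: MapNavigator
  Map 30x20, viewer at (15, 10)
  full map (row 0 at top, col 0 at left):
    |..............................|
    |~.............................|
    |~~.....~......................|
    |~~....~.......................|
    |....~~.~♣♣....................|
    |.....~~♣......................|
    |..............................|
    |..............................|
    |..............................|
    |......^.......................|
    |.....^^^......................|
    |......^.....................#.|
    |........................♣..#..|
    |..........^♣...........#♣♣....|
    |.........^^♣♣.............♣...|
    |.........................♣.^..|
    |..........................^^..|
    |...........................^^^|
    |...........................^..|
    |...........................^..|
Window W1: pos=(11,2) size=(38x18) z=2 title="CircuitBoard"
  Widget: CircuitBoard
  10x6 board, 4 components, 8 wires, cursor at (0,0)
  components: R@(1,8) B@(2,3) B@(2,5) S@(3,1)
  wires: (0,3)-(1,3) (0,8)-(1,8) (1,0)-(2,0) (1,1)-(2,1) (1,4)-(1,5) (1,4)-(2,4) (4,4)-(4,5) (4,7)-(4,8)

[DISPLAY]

                                           
                                           
        ┏━━━━━━━━━━━━━━━━━━━━━━━━━━━━━━━━━━
        ┃ CircuitBoard                     
        ┠──────────────────────────────────
        ┃   0 1 2 3 4 5 6 7 8 9            
        ┃0  [.]          ·                 
        ┃                │                 
        ┃1   ·   ·       ·   · ─ ·         
        ┃    │   │           │             
        ┃2   ·   ·       B   ·   B         
        ┃                                  
        ┃3       S                         
        ┃                                  
        ┃4                   · ─ ·       · 
        ┃                                  
        ┃5                                 
        ┃Cursor: (0,0)                     
        ┃                                  
        ┗━━━━━━━━━━━━━━━━━━━━━━━━━━━━━━━━━━


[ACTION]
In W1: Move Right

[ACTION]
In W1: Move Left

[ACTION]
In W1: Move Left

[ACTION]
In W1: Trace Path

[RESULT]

                                           
                                           
        ┏━━━━━━━━━━━━━━━━━━━━━━━━━━━━━━━━━━
        ┃ CircuitBoard                     
        ┠──────────────────────────────────
        ┃   0 1 2 3 4 5 6 7 8 9            
        ┃0  [.]          ·                 
        ┃                │                 
        ┃1   ·   ·       ·   · ─ ·         
        ┃    │   │           │             
        ┃2   ·   ·       B   ·   B         
        ┃                                  
        ┃3       S                         
        ┃                                  
        ┃4                   · ─ ·       · 
        ┃                                  
        ┃5                                 
        ┃Cursor: (0,0)  Trace: No connectio
        ┃                                  
        ┗━━━━━━━━━━━━━━━━━━━━━━━━━━━━━━━━━━


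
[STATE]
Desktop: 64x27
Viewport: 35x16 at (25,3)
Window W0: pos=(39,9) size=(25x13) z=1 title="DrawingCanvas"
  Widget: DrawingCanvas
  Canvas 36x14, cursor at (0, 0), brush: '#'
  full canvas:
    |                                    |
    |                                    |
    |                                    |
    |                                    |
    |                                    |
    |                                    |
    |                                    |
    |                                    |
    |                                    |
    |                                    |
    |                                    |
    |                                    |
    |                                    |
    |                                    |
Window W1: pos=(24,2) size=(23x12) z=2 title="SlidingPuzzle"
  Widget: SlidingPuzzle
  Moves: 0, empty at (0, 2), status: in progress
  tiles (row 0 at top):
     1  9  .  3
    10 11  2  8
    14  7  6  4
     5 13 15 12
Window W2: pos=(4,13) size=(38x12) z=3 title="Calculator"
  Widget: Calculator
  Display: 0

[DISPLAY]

 SlidingPuzzle       ┃             
─────────────────────┨             
┌────┬────┬────┬────┐┃             
│  1 │  9 │    │  3 │┃             
├────┼────┼────┼────┤┃             
│ 10 │ 11 │  2 │  8 │┃             
├────┼────┼────┼────┤┃━━━━━━━━━━━━━
│ 14 │  7 │  6 │  4 │┃gCanvas      
├────┼────┼────┼────┤┃─────────────
│  5 │ 13 │ 15 │ 12 │┃             
━━━━━━━━━━━━━━━━┓━━━━┛             
                ┃                  
────────────────┨                  
               0┃                  
                ┃                  
                ┃                  


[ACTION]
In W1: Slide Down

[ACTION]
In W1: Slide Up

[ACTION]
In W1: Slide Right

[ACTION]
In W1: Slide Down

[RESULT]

 SlidingPuzzle       ┃             
─────────────────────┨             
┌────┬────┬────┬────┐┃             
│  1 │    │  2 │  3 │┃             
├────┼────┼────┼────┤┃             
│ 10 │  9 │ 11 │  8 │┃             
├────┼────┼────┼────┤┃━━━━━━━━━━━━━
│ 14 │  7 │  6 │  4 │┃gCanvas      
├────┼────┼────┼────┤┃─────────────
│  5 │ 13 │ 15 │ 12 │┃             
━━━━━━━━━━━━━━━━┓━━━━┛             
                ┃                  
────────────────┨                  
               0┃                  
                ┃                  
                ┃                  


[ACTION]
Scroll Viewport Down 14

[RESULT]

├────┼────┼────┼────┤┃─────────────
│  5 │ 13 │ 15 │ 12 │┃             
━━━━━━━━━━━━━━━━┓━━━━┛             
                ┃                  
────────────────┨                  
               0┃                  
                ┃                  
                ┃                  
                ┃                  
                ┃                  
                ┃━━━━━━━━━━━━━━━━━━
                ┃                  
                ┃                  
━━━━━━━━━━━━━━━━┛                  
                                   
                                   


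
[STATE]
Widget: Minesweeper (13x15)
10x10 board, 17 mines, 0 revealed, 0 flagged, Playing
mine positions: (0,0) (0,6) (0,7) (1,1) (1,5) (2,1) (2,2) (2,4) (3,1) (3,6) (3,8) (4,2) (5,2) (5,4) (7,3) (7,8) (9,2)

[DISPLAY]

■■■■■■■■■■   
■■■■■■■■■■   
■■■■■■■■■■   
■■■■■■■■■■   
■■■■■■■■■■   
■■■■■■■■■■   
■■■■■■■■■■   
■■■■■■■■■■   
■■■■■■■■■■   
■■■■■■■■■■   
             
             
             
             
             


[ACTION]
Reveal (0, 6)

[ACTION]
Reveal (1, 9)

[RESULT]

✹■■■■■✹✹■■   
■✹■■■✹■■■■   
■✹✹■✹■■■■■   
■✹■■■■✹■✹■   
■■✹■■■■■■■   
■■✹■✹■■■■■   
■■■■■■■■■■   
■■■✹■■■■✹■   
■■■■■■■■■■   
■■✹■■■■■■■   
             
             
             
             
             


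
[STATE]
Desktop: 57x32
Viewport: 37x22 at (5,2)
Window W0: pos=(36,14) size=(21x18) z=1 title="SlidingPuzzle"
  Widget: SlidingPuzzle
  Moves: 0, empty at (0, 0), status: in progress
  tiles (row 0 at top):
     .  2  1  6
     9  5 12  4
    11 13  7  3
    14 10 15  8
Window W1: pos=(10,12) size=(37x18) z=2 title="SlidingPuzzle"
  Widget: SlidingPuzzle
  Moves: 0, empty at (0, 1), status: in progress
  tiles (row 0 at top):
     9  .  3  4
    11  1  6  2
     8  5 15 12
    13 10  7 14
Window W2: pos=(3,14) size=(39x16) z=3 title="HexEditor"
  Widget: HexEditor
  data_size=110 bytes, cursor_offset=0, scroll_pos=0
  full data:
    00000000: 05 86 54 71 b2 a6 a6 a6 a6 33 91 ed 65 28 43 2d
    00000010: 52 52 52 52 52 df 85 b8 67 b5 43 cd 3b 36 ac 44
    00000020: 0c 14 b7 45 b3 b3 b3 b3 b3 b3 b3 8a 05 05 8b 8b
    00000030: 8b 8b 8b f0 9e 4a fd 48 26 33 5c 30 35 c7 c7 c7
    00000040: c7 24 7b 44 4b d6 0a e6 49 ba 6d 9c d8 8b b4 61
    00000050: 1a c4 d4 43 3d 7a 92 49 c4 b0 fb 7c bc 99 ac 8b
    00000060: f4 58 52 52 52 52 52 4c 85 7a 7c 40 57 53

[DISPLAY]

                                     
                                     
                                     
                                     
                                     
                                     
                                     
                                     
                                     
                                     
     ┏━━━━━━━━━━━━━━━━━━━━━━━━━━━━━━━
     ┃ SlidingPuzzle                 
━━━━━━━━━━━━━━━━━━━━━━━━━━━━━━━━━━━━┓
HexEditor                           ┃
────────────────────────────────────┨
0000000  05 86 54 71 b2 a6 a6 a6  a6┃
0000010  52 52 52 52 52 df 85 b8  67┃
0000020  0c 14 b7 45 b3 b3 b3 b3  b3┃
0000030  8b 8b 8b f0 9e 4a fd 48  26┃
0000040  c7 24 7b 44 4b d6 0a e6  49┃
0000050  1a c4 d4 43 3d 7a 92 49  c4┃
0000060  f4 58 52 52 52 52 52 4c  85┃


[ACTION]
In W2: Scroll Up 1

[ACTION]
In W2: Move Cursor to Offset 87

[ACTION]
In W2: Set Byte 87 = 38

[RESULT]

                                     
                                     
                                     
                                     
                                     
                                     
                                     
                                     
                                     
                                     
     ┏━━━━━━━━━━━━━━━━━━━━━━━━━━━━━━━
     ┃ SlidingPuzzle                 
━━━━━━━━━━━━━━━━━━━━━━━━━━━━━━━━━━━━┓
HexEditor                           ┃
────────────────────────────────────┨
0000000  05 86 54 71 b2 a6 a6 a6  a6┃
0000010  52 52 52 52 52 df 85 b8  67┃
0000020  0c 14 b7 45 b3 b3 b3 b3  b3┃
0000030  8b 8b 8b f0 9e 4a fd 48  26┃
0000040  c7 24 7b 44 4b d6 0a e6  49┃
0000050  1a c4 d4 43 3d 7a 92 38  c4┃
0000060  f4 58 52 52 52 52 52 4c  85┃


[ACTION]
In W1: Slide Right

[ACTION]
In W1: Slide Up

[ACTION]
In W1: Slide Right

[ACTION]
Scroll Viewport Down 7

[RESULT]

                                     
                                     
                                     
     ┏━━━━━━━━━━━━━━━━━━━━━━━━━━━━━━━
     ┃ SlidingPuzzle                 
━━━━━━━━━━━━━━━━━━━━━━━━━━━━━━━━━━━━┓
HexEditor                           ┃
────────────────────────────────────┨
0000000  05 86 54 71 b2 a6 a6 a6  a6┃
0000010  52 52 52 52 52 df 85 b8  67┃
0000020  0c 14 b7 45 b3 b3 b3 b3  b3┃
0000030  8b 8b 8b f0 9e 4a fd 48  26┃
0000040  c7 24 7b 44 4b d6 0a e6  49┃
0000050  1a c4 d4 43 3d 7a 92 38  c4┃
0000060  f4 58 52 52 52 52 52 4c  85┃
                                    ┃
                                    ┃
                                    ┃
                                    ┃
                                    ┃
━━━━━━━━━━━━━━━━━━━━━━━━━━━━━━━━━━━━┛
                               ┃     


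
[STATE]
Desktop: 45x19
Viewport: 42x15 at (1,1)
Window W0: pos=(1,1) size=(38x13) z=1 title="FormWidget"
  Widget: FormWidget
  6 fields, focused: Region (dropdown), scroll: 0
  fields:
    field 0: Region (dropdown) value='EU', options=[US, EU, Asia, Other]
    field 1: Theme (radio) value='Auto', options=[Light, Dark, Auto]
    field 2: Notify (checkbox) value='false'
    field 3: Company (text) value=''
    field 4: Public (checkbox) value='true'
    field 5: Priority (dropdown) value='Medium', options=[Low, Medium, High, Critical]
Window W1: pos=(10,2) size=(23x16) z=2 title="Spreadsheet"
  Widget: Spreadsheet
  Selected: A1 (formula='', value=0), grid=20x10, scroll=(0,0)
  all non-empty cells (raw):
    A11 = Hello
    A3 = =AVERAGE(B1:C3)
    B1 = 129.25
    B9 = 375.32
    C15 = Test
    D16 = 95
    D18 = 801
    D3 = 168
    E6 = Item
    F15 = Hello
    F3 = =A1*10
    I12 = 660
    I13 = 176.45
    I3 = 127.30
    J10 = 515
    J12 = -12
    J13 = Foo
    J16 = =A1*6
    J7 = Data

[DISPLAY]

┏━━━━━━━━━━━━━━━━━━━━━━━━━━━━━━━━━━━━┓    
┃ FormWid┏━━━━━━━━━━━━━━━━━━━━━┓     ┃    
┠────────┃ Spreadsheet         ┃─────┨    
┃> Region┠─────────────────────┨   ▼]┃    
┃  Theme:┃A1:                  ┃rk  (┃    
┃  Notify┃       A       B     ┃     ┃    
┃  Compan┃---------------------┃    ]┃    
┃  Public┃  1      [0]  129.25 ┃     ┃    
┃  Priori┃  2        0       0 ┃   ▼]┃    
┃        ┃  3    21.54       0 ┃     ┃    
┃        ┃  4        0       0 ┃     ┃    
┃        ┃  5        0       0 ┃     ┃    
┗━━━━━━━━┃  6        0       0 ┃━━━━━┛    
         ┃  7        0       0 ┃          
         ┃  8        0       0 ┃          


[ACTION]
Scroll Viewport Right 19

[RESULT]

━━━━━━━━━━━━━━━━━━━━━━━━━━━━━━━━━━━┓      
FormWid┏━━━━━━━━━━━━━━━━━━━━━┓     ┃      
───────┃ Spreadsheet         ┃─────┨      
 Region┠─────────────────────┨   ▼]┃      
 Theme:┃A1:                  ┃rk  (┃      
 Notify┃       A       B     ┃     ┃      
 Compan┃---------------------┃    ]┃      
 Public┃  1      [0]  129.25 ┃     ┃      
 Priori┃  2        0       0 ┃   ▼]┃      
       ┃  3    21.54       0 ┃     ┃      
       ┃  4        0       0 ┃     ┃      
       ┃  5        0       0 ┃     ┃      
━━━━━━━┃  6        0       0 ┃━━━━━┛      
       ┃  7        0       0 ┃            
       ┃  8        0       0 ┃            


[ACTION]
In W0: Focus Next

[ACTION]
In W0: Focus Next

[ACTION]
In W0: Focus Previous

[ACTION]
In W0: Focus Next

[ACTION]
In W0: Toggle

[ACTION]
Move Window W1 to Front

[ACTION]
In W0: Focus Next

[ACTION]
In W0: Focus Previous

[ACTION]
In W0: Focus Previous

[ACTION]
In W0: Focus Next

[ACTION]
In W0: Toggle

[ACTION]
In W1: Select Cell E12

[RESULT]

━━━━━━━━━━━━━━━━━━━━━━━━━━━━━━━━━━━┓      
FormWid┏━━━━━━━━━━━━━━━━━━━━━┓     ┃      
───────┃ Spreadsheet         ┃─────┨      
 Region┠─────────────────────┨   ▼]┃      
 Theme:┃E12:                 ┃rk  (┃      
 Notify┃       A       B     ┃     ┃      
 Compan┃---------------------┃    ]┃      
 Public┃  1        0  129.25 ┃     ┃      
 Priori┃  2        0       0 ┃   ▼]┃      
       ┃  3    21.54       0 ┃     ┃      
       ┃  4        0       0 ┃     ┃      
       ┃  5        0       0 ┃     ┃      
━━━━━━━┃  6        0       0 ┃━━━━━┛      
       ┃  7        0       0 ┃            
       ┃  8        0       0 ┃            


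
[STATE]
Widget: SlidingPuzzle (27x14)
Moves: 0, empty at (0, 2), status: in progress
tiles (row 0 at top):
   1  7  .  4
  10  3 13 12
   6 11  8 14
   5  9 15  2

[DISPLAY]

┌────┬────┬────┬────┐      
│  1 │  7 │    │  4 │      
├────┼────┼────┼────┤      
│ 10 │  3 │ 13 │ 12 │      
├────┼────┼────┼────┤      
│  6 │ 11 │  8 │ 14 │      
├────┼────┼────┼────┤      
│  5 │  9 │ 15 │  2 │      
└────┴────┴────┴────┘      
Moves: 0                   
                           
                           
                           
                           


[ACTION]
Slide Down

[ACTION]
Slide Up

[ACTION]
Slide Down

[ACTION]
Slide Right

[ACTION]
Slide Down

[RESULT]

┌────┬────┬────┬────┐      
│  1 │    │  7 │  4 │      
├────┼────┼────┼────┤      
│ 10 │  3 │ 13 │ 12 │      
├────┼────┼────┼────┤      
│  6 │ 11 │  8 │ 14 │      
├────┼────┼────┼────┤      
│  5 │  9 │ 15 │  2 │      
└────┴────┴────┴────┘      
Moves: 3                   
                           
                           
                           
                           
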